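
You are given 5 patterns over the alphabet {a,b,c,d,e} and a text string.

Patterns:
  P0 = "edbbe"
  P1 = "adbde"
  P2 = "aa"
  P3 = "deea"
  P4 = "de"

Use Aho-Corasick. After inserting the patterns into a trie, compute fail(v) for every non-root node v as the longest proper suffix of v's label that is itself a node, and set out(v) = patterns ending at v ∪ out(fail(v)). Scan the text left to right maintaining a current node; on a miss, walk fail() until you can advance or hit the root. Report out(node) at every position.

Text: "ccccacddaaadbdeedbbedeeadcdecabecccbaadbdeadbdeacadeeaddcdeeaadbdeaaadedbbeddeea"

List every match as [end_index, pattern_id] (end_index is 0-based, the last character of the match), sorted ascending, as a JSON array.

Build:
Trie nodes:
  0='ε' goto a→6 d→12 e→1
  1='e' goto d→2
  2='ed' goto b→3
  3='edb' goto b→4
  4='edbb' goto e→5
  5='edbbe' goto ·  [P0 ends]
  6='a' goto a→11 d→7
  7='ad' goto b→8
  8='adb' goto d→9
  9='adbd' goto e→10
  10='adbde' goto ·  [P1 ends]
  11='aa' goto ·  [P2 ends]
  12='d' goto e→13
  13='de' goto e→14  [P4 ends]
  14='dee' goto a→15
  15='deea' goto ·  [P3 ends]

Failure links (BFS by depth):
  n1('e'): parent n0 fail=0; on 'e' 0 → fail=0;  out ∅∪∅=∅
  n6('a'): parent n0 fail=0; on 'a' 0 → fail=0;  out ∅∪∅=∅
  n12('d'): parent n0 fail=0; on 'd' 0 → fail=0;  out ∅∪∅=∅
  n2('ed'): parent n1 fail=0; on 'd' 0 → fail=12;  out ∅∪∅=∅
  n7('ad'): parent n6 fail=0; on 'd' 0 → fail=12;  out ∅∪∅=∅
  n11('aa'): parent n6 fail=0; on 'a' 0 → fail=6;  out {2}∪∅={2}
  n13('de'): parent n12 fail=0; on 'e' 0 → fail=1;  out {4}∪∅={4}
  n3('edb'): parent n2 fail=12; on 'b' 12→0 → fail=0;  out ∅∪∅=∅
  n8('adb'): parent n7 fail=12; on 'b' 12→0 → fail=0;  out ∅∪∅=∅
  n14('dee'): parent n13 fail=1; on 'e' 1→0 → fail=1;  out ∅∪∅=∅
  n4('edbb'): parent n3 fail=0; on 'b' 0 → fail=0;  out ∅∪∅=∅
  n9('adbd'): parent n8 fail=0; on 'd' 0 → fail=12;  out ∅∪∅=∅
  n15('deea'): parent n14 fail=1; on 'a' 1→0 → fail=6;  out {3}∪∅={3}
  n5('edbbe'): parent n4 fail=0; on 'e' 0 → fail=1;  out {0}∪∅={0}
  n10('adbde'): parent n9 fail=12; on 'e' 12 → fail=13;  out {1}∪{4}={1,4}

Text stream:
[0] read 'c'  n0⇒n0
[1] read 'c'  n0⇒n0
[2] read 'c'  n0⇒n0
[3] read 'c'  n0⇒n0
[4] read 'a'  n0⇒n6
[5] read 'c'  n6⇒n0 (via fail)
[6] read 'd'  n0⇒n12
[7] read 'd'  n12⇒n12 (via fail)
[8] read 'a'  n12⇒n6 (via fail)
[9] read 'a'  n6⇒n11  ** P2@[8:9]
[10] read 'a'  n11⇒n11 (via fail)  ** P2@[9:10]
[11] read 'd'  n11⇒n7 (via fail)
[12] read 'b'  n7⇒n8
[13] read 'd'  n8⇒n9
[14] read 'e'  n9⇒n10  ** P1@[10:14],P4@[13:14]
[15] read 'e'  n10⇒n14 (via fail)
[16] read 'd'  n14⇒n2 (via fail)
[17] read 'b'  n2⇒n3
[18] read 'b'  n3⇒n4
[19] read 'e'  n4⇒n5  ** P0@[15:19]
[20] read 'd'  n5⇒n2 (via fail)
[21] read 'e'  n2⇒n13 (via fail)  ** P4@[20:21]
[22] read 'e'  n13⇒n14
[23] read 'a'  n14⇒n15  ** P3@[20:23]
[24] read 'd'  n15⇒n7 (via fail)
[25] read 'c'  n7⇒n0 (via fail)
[26] read 'd'  n0⇒n12
[27] read 'e'  n12⇒n13  ** P4@[26:27]
[28] read 'c'  n13⇒n0 (via fail)
[29] read 'a'  n0⇒n6
[30] read 'b'  n6⇒n0 (via fail)
[31] read 'e'  n0⇒n1
[32] read 'c'  n1⇒n0 (via fail)
[33] read 'c'  n0⇒n0
[34] read 'c'  n0⇒n0
[35] read 'b'  n0⇒n0
[36] read 'a'  n0⇒n6
[37] read 'a'  n6⇒n11  ** P2@[36:37]
[38] read 'd'  n11⇒n7 (via fail)
[39] read 'b'  n7⇒n8
[40] read 'd'  n8⇒n9
[41] read 'e'  n9⇒n10  ** P1@[37:41],P4@[40:41]
[42] read 'a'  n10⇒n6 (via fail)
[43] read 'd'  n6⇒n7
[44] read 'b'  n7⇒n8
[45] read 'd'  n8⇒n9
[46] read 'e'  n9⇒n10  ** P1@[42:46],P4@[45:46]
[47] read 'a'  n10⇒n6 (via fail)
[48] read 'c'  n6⇒n0 (via fail)
[49] read 'a'  n0⇒n6
[50] read 'd'  n6⇒n7
[51] read 'e'  n7⇒n13 (via fail)  ** P4@[50:51]
[52] read 'e'  n13⇒n14
[53] read 'a'  n14⇒n15  ** P3@[50:53]
[54] read 'd'  n15⇒n7 (via fail)
[55] read 'd'  n7⇒n12 (via fail)
[56] read 'c'  n12⇒n0 (via fail)
[57] read 'd'  n0⇒n12
[58] read 'e'  n12⇒n13  ** P4@[57:58]
[59] read 'e'  n13⇒n14
[60] read 'a'  n14⇒n15  ** P3@[57:60]
[61] read 'a'  n15⇒n11 (via fail)  ** P2@[60:61]
[62] read 'd'  n11⇒n7 (via fail)
[63] read 'b'  n7⇒n8
[64] read 'd'  n8⇒n9
[65] read 'e'  n9⇒n10  ** P1@[61:65],P4@[64:65]
[66] read 'a'  n10⇒n6 (via fail)
[67] read 'a'  n6⇒n11  ** P2@[66:67]
[68] read 'a'  n11⇒n11 (via fail)  ** P2@[67:68]
[69] read 'd'  n11⇒n7 (via fail)
[70] read 'e'  n7⇒n13 (via fail)  ** P4@[69:70]
[71] read 'd'  n13⇒n2 (via fail)
[72] read 'b'  n2⇒n3
[73] read 'b'  n3⇒n4
[74] read 'e'  n4⇒n5  ** P0@[70:74]
[75] read 'd'  n5⇒n2 (via fail)
[76] read 'd'  n2⇒n12 (via fail)
[77] read 'e'  n12⇒n13  ** P4@[76:77]
[78] read 'e'  n13⇒n14
[79] read 'a'  n14⇒n15  ** P3@[76:79]

Result: [[9,2],[10,2],[14,1],[14,4],[19,0],[21,4],[23,3],[27,4],[37,2],[41,1],[41,4],[46,1],[46,4],[51,4],[53,3],[58,4],[60,3],[61,2],[65,1],[65,4],[67,2],[68,2],[70,4],[74,0],[77,4],[79,3]]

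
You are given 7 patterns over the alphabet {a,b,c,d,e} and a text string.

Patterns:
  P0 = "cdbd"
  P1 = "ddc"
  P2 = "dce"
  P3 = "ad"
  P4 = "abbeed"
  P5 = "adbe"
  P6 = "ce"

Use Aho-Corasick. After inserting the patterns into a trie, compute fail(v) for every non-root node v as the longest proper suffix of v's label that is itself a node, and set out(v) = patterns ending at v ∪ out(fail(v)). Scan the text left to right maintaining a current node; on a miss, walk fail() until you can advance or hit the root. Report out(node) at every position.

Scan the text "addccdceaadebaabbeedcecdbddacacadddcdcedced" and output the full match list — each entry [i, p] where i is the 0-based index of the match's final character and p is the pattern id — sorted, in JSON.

Build:
Trie nodes:
  n0 'ε': a→10 c→1 d→5
  n1 'c': d→2 e→19
  n2 'cd': b→3
  n3 'cdb': d→4
  n4 'cdbd': ·  ←P0
  n5 'd': c→8 d→6
  n6 'dd': c→7
  n7 'ddc': ·  ←P1
  n8 'dc': e→9
  n9 'dce': ·  ←P2
  n10 'a': b→12 d→11
  n11 'ad': b→17  ←P3
  n12 'ab': b→13
  n13 'abb': e→14
  n14 'abbe': e→15
  n15 'abbee': d→16
  n16 'abbeed': ·  ←P4
  n17 'adb': e→18
  n18 'adbe': ·  ←P5
  n19 'ce': ·  ←P6

BFS fail/out derivation:
  n1('c'): parent n0 fail=0; on 'c' 0 → fail=0;  out ∅∪∅=∅
  n5('d'): parent n0 fail=0; on 'd' 0 → fail=0;  out ∅∪∅=∅
  n10('a'): parent n0 fail=0; on 'a' 0 → fail=0;  out ∅∪∅=∅
  n2('cd'): parent n1 fail=0; on 'd' 0 → fail=5;  out ∅∪∅=∅
  n6('dd'): parent n5 fail=0; on 'd' 0 → fail=5;  out ∅∪∅=∅
  n8('dc'): parent n5 fail=0; on 'c' 0 → fail=1;  out ∅∪∅=∅
  n11('ad'): parent n10 fail=0; on 'd' 0 → fail=5;  out {3}∪∅={3}
  n12('ab'): parent n10 fail=0; on 'b' 0 → fail=0;  out ∅∪∅=∅
  n19('ce'): parent n1 fail=0; on 'e' 0 → fail=0;  out {6}∪∅={6}
  n3('cdb'): parent n2 fail=5; on 'b' 5→0 → fail=0;  out ∅∪∅=∅
  n7('ddc'): parent n6 fail=5; on 'c' 5 → fail=8;  out {1}∪∅={1}
  n9('dce'): parent n8 fail=1; on 'e' 1 → fail=19;  out {2}∪{6}={2,6}
  n13('abb'): parent n12 fail=0; on 'b' 0 → fail=0;  out ∅∪∅=∅
  n17('adb'): parent n11 fail=5; on 'b' 5→0 → fail=0;  out ∅∪∅=∅
  n4('cdbd'): parent n3 fail=0; on 'd' 0 → fail=5;  out {0}∪∅={0}
  n14('abbe'): parent n13 fail=0; on 'e' 0 → fail=0;  out ∅∪∅=∅
  n18('adbe'): parent n17 fail=0; on 'e' 0 → fail=0;  out {5}∪∅={5}
  n15('abbee'): parent n14 fail=0; on 'e' 0 → fail=0;  out ∅∪∅=∅
  n16('abbeed'): parent n15 fail=0; on 'd' 0 → fail=5;  out {4}∪∅={4}

Run:
i=0 'a': node 0→10
i=1 'd': node 10→11  → match P3@[0:1]
i=2 'd': node 11→6 (via fail)
i=3 'c': node 6→7  → match P1@[1:3]
i=4 'c': node 7→1 (via fail)
i=5 'd': node 1→2
i=6 'c': node 2→8 (via fail)
i=7 'e': node 8→9  → match P2@[5:7],P6@[6:7]
i=8 'a': node 9→10 (via fail)
i=9 'a': node 10→10 (via fail)
i=10 'd': node 10→11  → match P3@[9:10]
i=11 'e': node 11→0 (via fail)
i=12 'b': node 0→0
i=13 'a': node 0→10
i=14 'a': node 10→10 (via fail)
i=15 'b': node 10→12
i=16 'b': node 12→13
i=17 'e': node 13→14
i=18 'e': node 14→15
i=19 'd': node 15→16  → match P4@[14:19]
i=20 'c': node 16→8 (via fail)
i=21 'e': node 8→9  → match P2@[19:21],P6@[20:21]
i=22 'c': node 9→1 (via fail)
i=23 'd': node 1→2
i=24 'b': node 2→3
i=25 'd': node 3→4  → match P0@[22:25]
i=26 'd': node 4→6 (via fail)
i=27 'a': node 6→10 (via fail)
i=28 'c': node 10→1 (via fail)
i=29 'a': node 1→10 (via fail)
i=30 'c': node 10→1 (via fail)
i=31 'a': node 1→10 (via fail)
i=32 'd': node 10→11  → match P3@[31:32]
i=33 'd': node 11→6 (via fail)
i=34 'd': node 6→6 (via fail)
i=35 'c': node 6→7  → match P1@[33:35]
i=36 'd': node 7→2 (via fail)
i=37 'c': node 2→8 (via fail)
i=38 'e': node 8→9  → match P2@[36:38],P6@[37:38]
i=39 'd': node 9→5 (via fail)
i=40 'c': node 5→8
i=41 'e': node 8→9  → match P2@[39:41],P6@[40:41]
i=42 'd': node 9→5 (via fail)

Result: [[1,3],[3,1],[7,2],[7,6],[10,3],[19,4],[21,2],[21,6],[25,0],[32,3],[35,1],[38,2],[38,6],[41,2],[41,6]]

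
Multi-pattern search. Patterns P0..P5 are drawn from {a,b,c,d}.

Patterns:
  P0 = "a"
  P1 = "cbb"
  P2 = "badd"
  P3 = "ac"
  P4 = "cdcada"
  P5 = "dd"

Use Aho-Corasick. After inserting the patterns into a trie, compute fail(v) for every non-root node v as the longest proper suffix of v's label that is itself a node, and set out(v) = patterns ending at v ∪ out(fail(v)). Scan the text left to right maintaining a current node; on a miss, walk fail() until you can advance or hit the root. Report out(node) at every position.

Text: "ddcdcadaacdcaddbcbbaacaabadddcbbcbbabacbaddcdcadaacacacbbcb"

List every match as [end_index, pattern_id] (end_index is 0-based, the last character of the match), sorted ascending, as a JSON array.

Build:
Trie nodes:
  n0 'ε': a→1 b→5 c→2 d→15
  n1 'a': c→9  [P0 ends]
  n2 'c': b→3 d→10
  n3 'cb': b→4
  n4 'cbb': ·  [P1 ends]
  n5 'b': a→6
  n6 'ba': d→7
  n7 'bad': d→8
  n8 'badd': ·  [P2 ends]
  n9 'ac': ·  [P3 ends]
  n10 'cd': c→11
  n11 'cdc': a→12
  n12 'cdca': d→13
  n13 'cdcad': a→14
  n14 'cdcada': ·  [P4 ends]
  n15 'd': d→16
  n16 'dd': ·  [P5 ends]

BFS fail/out derivation:
  fail(1) 'a': from fail(0)=0 chase 'a': 0 ⇒ 0;  out={0}∪out(0)={0}
  fail(2) 'c': from fail(0)=0 chase 'c': 0 ⇒ 0;  out=∅∪out(0)=∅
  fail(5) 'b': from fail(0)=0 chase 'b': 0 ⇒ 0;  out=∅∪out(0)=∅
  fail(15) 'd': from fail(0)=0 chase 'd': 0 ⇒ 0;  out=∅∪out(0)=∅
  fail(3) 'cb': from fail(2)=0 chase 'b': 0 ⇒ 5;  out=∅∪out(5)=∅
  fail(6) 'ba': from fail(5)=0 chase 'a': 0 ⇒ 1;  out=∅∪out(1)={0}
  fail(9) 'ac': from fail(1)=0 chase 'c': 0 ⇒ 2;  out={3}∪out(2)={3}
  fail(10) 'cd': from fail(2)=0 chase 'd': 0 ⇒ 15;  out=∅∪out(15)=∅
  fail(16) 'dd': from fail(15)=0 chase 'd': 0 ⇒ 15;  out={5}∪out(15)={5}
  fail(4) 'cbb': from fail(3)=5 chase 'b': 5→0 ⇒ 5;  out={1}∪out(5)={1}
  fail(7) 'bad': from fail(6)=1 chase 'd': 1→0 ⇒ 15;  out=∅∪out(15)=∅
  fail(11) 'cdc': from fail(10)=15 chase 'c': 15→0 ⇒ 2;  out=∅∪out(2)=∅
  fail(8) 'badd': from fail(7)=15 chase 'd': 15 ⇒ 16;  out={2}∪out(16)={2,5}
  fail(12) 'cdca': from fail(11)=2 chase 'a': 2→0 ⇒ 1;  out=∅∪out(1)={0}
  fail(13) 'cdcad': from fail(12)=1 chase 'd': 1→0 ⇒ 15;  out=∅∪out(15)=∅
  fail(14) 'cdcada': from fail(13)=15 chase 'a': 15→0 ⇒ 1;  out={4}∪out(1)={0,4}

Run:
i=0 'd': node 0→15
i=1 'd': node 15→16  ** P5@[0:1]
i=2 'c': node 16→2 (fail-walked)
i=3 'd': node 2→10
i=4 'c': node 10→11
i=5 'a': node 11→12  ** P0@[5:5]
i=6 'd': node 12→13
i=7 'a': node 13→14  ** P0@[7:7],P4@[2:7]
i=8 'a': node 14→1 (fail-walked)  ** P0@[8:8]
i=9 'c': node 1→9  ** P3@[8:9]
i=10 'd': node 9→10 (fail-walked)
i=11 'c': node 10→11
i=12 'a': node 11→12  ** P0@[12:12]
i=13 'd': node 12→13
i=14 'd': node 13→16 (fail-walked)  ** P5@[13:14]
i=15 'b': node 16→5 (fail-walked)
i=16 'c': node 5→2 (fail-walked)
i=17 'b': node 2→3
i=18 'b': node 3→4  ** P1@[16:18]
i=19 'a': node 4→6 (fail-walked)  ** P0@[19:19]
i=20 'a': node 6→1 (fail-walked)  ** P0@[20:20]
i=21 'c': node 1→9  ** P3@[20:21]
i=22 'a': node 9→1 (fail-walked)  ** P0@[22:22]
i=23 'a': node 1→1 (fail-walked)  ** P0@[23:23]
i=24 'b': node 1→5 (fail-walked)
i=25 'a': node 5→6  ** P0@[25:25]
i=26 'd': node 6→7
i=27 'd': node 7→8  ** P2@[24:27],P5@[26:27]
i=28 'd': node 8→16 (fail-walked)  ** P5@[27:28]
i=29 'c': node 16→2 (fail-walked)
i=30 'b': node 2→3
i=31 'b': node 3→4  ** P1@[29:31]
i=32 'c': node 4→2 (fail-walked)
i=33 'b': node 2→3
i=34 'b': node 3→4  ** P1@[32:34]
i=35 'a': node 4→6 (fail-walked)  ** P0@[35:35]
i=36 'b': node 6→5 (fail-walked)
i=37 'a': node 5→6  ** P0@[37:37]
i=38 'c': node 6→9 (fail-walked)  ** P3@[37:38]
i=39 'b': node 9→3 (fail-walked)
i=40 'a': node 3→6 (fail-walked)  ** P0@[40:40]
i=41 'd': node 6→7
i=42 'd': node 7→8  ** P2@[39:42],P5@[41:42]
i=43 'c': node 8→2 (fail-walked)
i=44 'd': node 2→10
i=45 'c': node 10→11
i=46 'a': node 11→12  ** P0@[46:46]
i=47 'd': node 12→13
i=48 'a': node 13→14  ** P0@[48:48],P4@[43:48]
i=49 'a': node 14→1 (fail-walked)  ** P0@[49:49]
i=50 'c': node 1→9  ** P3@[49:50]
i=51 'a': node 9→1 (fail-walked)  ** P0@[51:51]
i=52 'c': node 1→9  ** P3@[51:52]
i=53 'a': node 9→1 (fail-walked)  ** P0@[53:53]
i=54 'c': node 1→9  ** P3@[53:54]
i=55 'b': node 9→3 (fail-walked)
i=56 'b': node 3→4  ** P1@[54:56]
i=57 'c': node 4→2 (fail-walked)
i=58 'b': node 2→3

Result: [[1,5],[5,0],[7,0],[7,4],[8,0],[9,3],[12,0],[14,5],[18,1],[19,0],[20,0],[21,3],[22,0],[23,0],[25,0],[27,2],[27,5],[28,5],[31,1],[34,1],[35,0],[37,0],[38,3],[40,0],[42,2],[42,5],[46,0],[48,0],[48,4],[49,0],[50,3],[51,0],[52,3],[53,0],[54,3],[56,1]]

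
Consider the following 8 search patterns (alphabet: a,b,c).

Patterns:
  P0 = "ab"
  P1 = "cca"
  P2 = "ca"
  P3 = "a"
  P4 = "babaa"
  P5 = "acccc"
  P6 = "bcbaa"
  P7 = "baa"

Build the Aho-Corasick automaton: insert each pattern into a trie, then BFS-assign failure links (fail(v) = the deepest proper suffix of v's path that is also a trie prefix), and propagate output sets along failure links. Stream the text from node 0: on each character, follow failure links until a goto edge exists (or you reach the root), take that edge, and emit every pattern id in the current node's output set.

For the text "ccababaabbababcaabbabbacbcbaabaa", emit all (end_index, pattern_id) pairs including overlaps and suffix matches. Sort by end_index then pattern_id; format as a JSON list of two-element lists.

Build automaton:
Trie (insert patterns):
  0='ε' goto a→1 b→7 c→3
  1='a' goto b→2 c→12  ←P3
  2='ab' goto ·  ←P0
  3='c' goto a→6 c→4
  4='cc' goto a→5
  5='cca' goto ·  ←P1
  6='ca' goto ·  ←P2
  7='b' goto a→8 c→16
  8='ba' goto a→20 b→9
  9='bab' goto a→10
  10='baba' goto a→11
  11='babaa' goto ·  ←P4
  12='ac' goto c→13
  13='acc' goto c→14
  14='accc' goto c→15
  15='acccc' goto ·  ←P5
  16='bc' goto b→17
  17='bcb' goto a→18
  18='bcba' goto a→19
  19='bcbaa' goto ·  ←P6
  20='baa' goto ·  ←P7

Failure links (BFS by depth):
  fail(1) 'a': from fail(0)=0 chase 'a': 0 ⇒ 0;  out={3}∪out(0)={3}
  fail(3) 'c': from fail(0)=0 chase 'c': 0 ⇒ 0;  out=∅∪out(0)=∅
  fail(7) 'b': from fail(0)=0 chase 'b': 0 ⇒ 0;  out=∅∪out(0)=∅
  fail(2) 'ab': from fail(1)=0 chase 'b': 0 ⇒ 7;  out={0}∪out(7)={0}
  fail(4) 'cc': from fail(3)=0 chase 'c': 0 ⇒ 3;  out=∅∪out(3)=∅
  fail(6) 'ca': from fail(3)=0 chase 'a': 0 ⇒ 1;  out={2}∪out(1)={2,3}
  fail(8) 'ba': from fail(7)=0 chase 'a': 0 ⇒ 1;  out=∅∪out(1)={3}
  fail(12) 'ac': from fail(1)=0 chase 'c': 0 ⇒ 3;  out=∅∪out(3)=∅
  fail(16) 'bc': from fail(7)=0 chase 'c': 0 ⇒ 3;  out=∅∪out(3)=∅
  fail(5) 'cca': from fail(4)=3 chase 'a': 3 ⇒ 6;  out={1}∪out(6)={1,2,3}
  fail(9) 'bab': from fail(8)=1 chase 'b': 1 ⇒ 2;  out=∅∪out(2)={0}
  fail(13) 'acc': from fail(12)=3 chase 'c': 3 ⇒ 4;  out=∅∪out(4)=∅
  fail(17) 'bcb': from fail(16)=3 chase 'b': 3→0 ⇒ 7;  out=∅∪out(7)=∅
  fail(20) 'baa': from fail(8)=1 chase 'a': 1→0 ⇒ 1;  out={7}∪out(1)={3,7}
  fail(10) 'baba': from fail(9)=2 chase 'a': 2→7 ⇒ 8;  out=∅∪out(8)={3}
  fail(14) 'accc': from fail(13)=4 chase 'c': 4→3 ⇒ 4;  out=∅∪out(4)=∅
  fail(18) 'bcba': from fail(17)=7 chase 'a': 7 ⇒ 8;  out=∅∪out(8)={3}
  fail(11) 'babaa': from fail(10)=8 chase 'a': 8 ⇒ 20;  out={4}∪out(20)={3,4,7}
  fail(15) 'acccc': from fail(14)=4 chase 'c': 4→3 ⇒ 4;  out={5}∪out(4)={5}
  fail(19) 'bcbaa': from fail(18)=8 chase 'a': 8 ⇒ 20;  out={6}∪out(20)={3,6,7}

Scan:
i=0 'c': node 0→3
i=1 'c': node 3→4
i=2 'a': node 4→5  emit P1@[0:2],P2@[1:2],P3@[2:2]
i=3 'b': node 5→2 ·f  emit P0@[2:3]
i=4 'a': node 2→8 ·f  emit P3@[4:4]
i=5 'b': node 8→9  emit P0@[4:5]
i=6 'a': node 9→10  emit P3@[6:6]
i=7 'a': node 10→11  emit P3@[7:7],P4@[3:7],P7@[5:7]
i=8 'b': node 11→2 ·f  emit P0@[7:8]
i=9 'b': node 2→7 ·f
i=10 'a': node 7→8  emit P3@[10:10]
i=11 'b': node 8→9  emit P0@[10:11]
i=12 'a': node 9→10  emit P3@[12:12]
i=13 'b': node 10→9 ·f  emit P0@[12:13]
i=14 'c': node 9→16 ·f
i=15 'a': node 16→6 ·f  emit P2@[14:15],P3@[15:15]
i=16 'a': node 6→1 ·f  emit P3@[16:16]
i=17 'b': node 1→2  emit P0@[16:17]
i=18 'b': node 2→7 ·f
i=19 'a': node 7→8  emit P3@[19:19]
i=20 'b': node 8→9  emit P0@[19:20]
i=21 'b': node 9→7 ·f
i=22 'a': node 7→8  emit P3@[22:22]
i=23 'c': node 8→12 ·f
i=24 'b': node 12→7 ·f
i=25 'c': node 7→16
i=26 'b': node 16→17
i=27 'a': node 17→18  emit P3@[27:27]
i=28 'a': node 18→19  emit P3@[28:28],P6@[24:28],P7@[26:28]
i=29 'b': node 19→2 ·f  emit P0@[28:29]
i=30 'a': node 2→8 ·f  emit P3@[30:30]
i=31 'a': node 8→20  emit P3@[31:31],P7@[29:31]

All matches (sorted): [[2,1],[2,2],[2,3],[3,0],[4,3],[5,0],[6,3],[7,3],[7,4],[7,7],[8,0],[10,3],[11,0],[12,3],[13,0],[15,2],[15,3],[16,3],[17,0],[19,3],[20,0],[22,3],[27,3],[28,3],[28,6],[28,7],[29,0],[30,3],[31,3],[31,7]]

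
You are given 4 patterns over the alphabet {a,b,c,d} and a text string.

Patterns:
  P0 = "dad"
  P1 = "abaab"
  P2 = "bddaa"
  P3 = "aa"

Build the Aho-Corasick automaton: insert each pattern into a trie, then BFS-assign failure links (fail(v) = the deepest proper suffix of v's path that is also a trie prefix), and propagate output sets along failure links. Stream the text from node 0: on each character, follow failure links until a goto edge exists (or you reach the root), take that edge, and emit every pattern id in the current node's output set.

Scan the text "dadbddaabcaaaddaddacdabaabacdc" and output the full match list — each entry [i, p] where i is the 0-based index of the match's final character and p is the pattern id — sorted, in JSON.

Construct AC machine:
Trie nodes:
  n0 'ε': a→4 b→9 d→1
  n1 'd': a→2
  n2 'da': d→3
  n3 'dad': ·  ←P0
  n4 'a': a→14 b→5
  n5 'ab': a→6
  n6 'aba': a→7
  n7 'abaa': b→8
  n8 'abaab': ·  ←P1
  n9 'b': d→10
  n10 'bd': d→11
  n11 'bdd': a→12
  n12 'bdda': a→13
  n13 'bddaa': ·  ←P2
  n14 'aa': ·  ←P3

Failure links (BFS by depth):
  fail(1) 'd': from fail(0)=0 chase 'd': 0 ⇒ 0;  out=∅∪out(0)=∅
  fail(4) 'a': from fail(0)=0 chase 'a': 0 ⇒ 0;  out=∅∪out(0)=∅
  fail(9) 'b': from fail(0)=0 chase 'b': 0 ⇒ 0;  out=∅∪out(0)=∅
  fail(2) 'da': from fail(1)=0 chase 'a': 0 ⇒ 4;  out=∅∪out(4)=∅
  fail(5) 'ab': from fail(4)=0 chase 'b': 0 ⇒ 9;  out=∅∪out(9)=∅
  fail(10) 'bd': from fail(9)=0 chase 'd': 0 ⇒ 1;  out=∅∪out(1)=∅
  fail(14) 'aa': from fail(4)=0 chase 'a': 0 ⇒ 4;  out={3}∪out(4)={3}
  fail(3) 'dad': from fail(2)=4 chase 'd': 4→0 ⇒ 1;  out={0}∪out(1)={0}
  fail(6) 'aba': from fail(5)=9 chase 'a': 9→0 ⇒ 4;  out=∅∪out(4)=∅
  fail(11) 'bdd': from fail(10)=1 chase 'd': 1→0 ⇒ 1;  out=∅∪out(1)=∅
  fail(7) 'abaa': from fail(6)=4 chase 'a': 4 ⇒ 14;  out=∅∪out(14)={3}
  fail(12) 'bdda': from fail(11)=1 chase 'a': 1 ⇒ 2;  out=∅∪out(2)=∅
  fail(8) 'abaab': from fail(7)=14 chase 'b': 14→4 ⇒ 5;  out={1}∪out(5)={1}
  fail(13) 'bddaa': from fail(12)=2 chase 'a': 2→4 ⇒ 14;  out={2}∪out(14)={2,3}

Run:
[0] read 'd'  n0⇒n1
[1] read 'a'  n1⇒n2
[2] read 'd'  n2⇒n3  → match P0@[0:2]
[3] read 'b'  n3⇒n9 (fail-walked)
[4] read 'd'  n9⇒n10
[5] read 'd'  n10⇒n11
[6] read 'a'  n11⇒n12
[7] read 'a'  n12⇒n13  → match P2@[3:7],P3@[6:7]
[8] read 'b'  n13⇒n5 (fail-walked)
[9] read 'c'  n5⇒n0 (fail-walked)
[10] read 'a'  n0⇒n4
[11] read 'a'  n4⇒n14  → match P3@[10:11]
[12] read 'a'  n14⇒n14 (fail-walked)  → match P3@[11:12]
[13] read 'd'  n14⇒n1 (fail-walked)
[14] read 'd'  n1⇒n1 (fail-walked)
[15] read 'a'  n1⇒n2
[16] read 'd'  n2⇒n3  → match P0@[14:16]
[17] read 'd'  n3⇒n1 (fail-walked)
[18] read 'a'  n1⇒n2
[19] read 'c'  n2⇒n0 (fail-walked)
[20] read 'd'  n0⇒n1
[21] read 'a'  n1⇒n2
[22] read 'b'  n2⇒n5 (fail-walked)
[23] read 'a'  n5⇒n6
[24] read 'a'  n6⇒n7  → match P3@[23:24]
[25] read 'b'  n7⇒n8  → match P1@[21:25]
[26] read 'a'  n8⇒n6 (fail-walked)
[27] read 'c'  n6⇒n0 (fail-walked)
[28] read 'd'  n0⇒n1
[29] read 'c'  n1⇒n0 (fail-walked)

Result: [[2,0],[7,2],[7,3],[11,3],[12,3],[16,0],[24,3],[25,1]]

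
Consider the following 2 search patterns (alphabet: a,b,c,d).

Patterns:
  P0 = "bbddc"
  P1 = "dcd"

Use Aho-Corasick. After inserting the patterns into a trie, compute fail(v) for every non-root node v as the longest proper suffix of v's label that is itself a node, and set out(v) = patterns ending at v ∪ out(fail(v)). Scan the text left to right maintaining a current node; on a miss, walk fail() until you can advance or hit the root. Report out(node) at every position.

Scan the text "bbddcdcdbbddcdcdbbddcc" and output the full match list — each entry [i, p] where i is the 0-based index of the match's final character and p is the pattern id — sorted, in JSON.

Build automaton:
Trie nodes:
  0='ε' goto b→1 d→6
  1='b' goto b→2
  2='bb' goto d→3
  3='bbd' goto d→4
  4='bbdd' goto c→5
  5='bbddc' goto ·  ←P0
  6='d' goto c→7
  7='dc' goto d→8
  8='dcd' goto ·  ←P1

Failure links (BFS by depth):
  n1('b'): parent n0 fail=0; on 'b' 0 → fail=0;  out ∅∪∅=∅
  n6('d'): parent n0 fail=0; on 'd' 0 → fail=0;  out ∅∪∅=∅
  n2('bb'): parent n1 fail=0; on 'b' 0 → fail=1;  out ∅∪∅=∅
  n7('dc'): parent n6 fail=0; on 'c' 0 → fail=0;  out ∅∪∅=∅
  n3('bbd'): parent n2 fail=1; on 'd' 1→0 → fail=6;  out ∅∪∅=∅
  n8('dcd'): parent n7 fail=0; on 'd' 0 → fail=6;  out {1}∪∅={1}
  n4('bbdd'): parent n3 fail=6; on 'd' 6→0 → fail=6;  out ∅∪∅=∅
  n5('bbddc'): parent n4 fail=6; on 'c' 6 → fail=7;  out {0}∪∅={0}

Scan:
pos 0 'b': at 1
pos 1 'b': at 2
pos 2 'd': at 3
pos 3 'd': at 4
pos 4 'c': at 5  ** P0@[0:4]
pos 5 'd': at 8 (via fail)  ** P1@[3:5]
pos 6 'c': at 7 (via fail)
pos 7 'd': at 8  ** P1@[5:7]
pos 8 'b': at 1 (via fail)
pos 9 'b': at 2
pos 10 'd': at 3
pos 11 'd': at 4
pos 12 'c': at 5  ** P0@[8:12]
pos 13 'd': at 8 (via fail)  ** P1@[11:13]
pos 14 'c': at 7 (via fail)
pos 15 'd': at 8  ** P1@[13:15]
pos 16 'b': at 1 (via fail)
pos 17 'b': at 2
pos 18 'd': at 3
pos 19 'd': at 4
pos 20 'c': at 5  ** P0@[16:20]
pos 21 'c': at 0 (via fail)

Matches: [[4,0],[5,1],[7,1],[12,0],[13,1],[15,1],[20,0]]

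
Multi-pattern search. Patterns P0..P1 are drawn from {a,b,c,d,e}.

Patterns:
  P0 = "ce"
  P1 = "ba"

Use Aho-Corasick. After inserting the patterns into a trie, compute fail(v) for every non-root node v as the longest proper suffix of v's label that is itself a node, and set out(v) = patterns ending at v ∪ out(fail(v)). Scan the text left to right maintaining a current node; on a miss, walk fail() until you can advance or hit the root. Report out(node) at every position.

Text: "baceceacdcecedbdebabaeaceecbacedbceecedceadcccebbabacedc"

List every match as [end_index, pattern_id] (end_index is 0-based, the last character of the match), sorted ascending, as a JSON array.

Build:
Trie (insert patterns):
  n0 'ε': b→3 c→1
  n1 'c': e→2
  n2 'ce': ·  ←P0
  n3 'b': a→4
  n4 'ba': ·  ←P1

Failure links (BFS by depth):
  n1('c'): parent n0 fail=0; on 'c' 0 → fail=0;  out ∅∪∅=∅
  n3('b'): parent n0 fail=0; on 'b' 0 → fail=0;  out ∅∪∅=∅
  n2('ce'): parent n1 fail=0; on 'e' 0 → fail=0;  out {0}∪∅={0}
  n4('ba'): parent n3 fail=0; on 'a' 0 → fail=0;  out {1}∪∅={1}

Run:
[0] read 'b'  n0⇒n3
[1] read 'a'  n3⇒n4  emit P1@[0:1]
[2] read 'c'  n4⇒n1 ·f
[3] read 'e'  n1⇒n2  emit P0@[2:3]
[4] read 'c'  n2⇒n1 ·f
[5] read 'e'  n1⇒n2  emit P0@[4:5]
[6] read 'a'  n2⇒n0 ·f
[7] read 'c'  n0⇒n1
[8] read 'd'  n1⇒n0 ·f
[9] read 'c'  n0⇒n1
[10] read 'e'  n1⇒n2  emit P0@[9:10]
[11] read 'c'  n2⇒n1 ·f
[12] read 'e'  n1⇒n2  emit P0@[11:12]
[13] read 'd'  n2⇒n0 ·f
[14] read 'b'  n0⇒n3
[15] read 'd'  n3⇒n0 ·f
[16] read 'e'  n0⇒n0
[17] read 'b'  n0⇒n3
[18] read 'a'  n3⇒n4  emit P1@[17:18]
[19] read 'b'  n4⇒n3 ·f
[20] read 'a'  n3⇒n4  emit P1@[19:20]
[21] read 'e'  n4⇒n0 ·f
[22] read 'a'  n0⇒n0
[23] read 'c'  n0⇒n1
[24] read 'e'  n1⇒n2  emit P0@[23:24]
[25] read 'e'  n2⇒n0 ·f
[26] read 'c'  n0⇒n1
[27] read 'b'  n1⇒n3 ·f
[28] read 'a'  n3⇒n4  emit P1@[27:28]
[29] read 'c'  n4⇒n1 ·f
[30] read 'e'  n1⇒n2  emit P0@[29:30]
[31] read 'd'  n2⇒n0 ·f
[32] read 'b'  n0⇒n3
[33] read 'c'  n3⇒n1 ·f
[34] read 'e'  n1⇒n2  emit P0@[33:34]
[35] read 'e'  n2⇒n0 ·f
[36] read 'c'  n0⇒n1
[37] read 'e'  n1⇒n2  emit P0@[36:37]
[38] read 'd'  n2⇒n0 ·f
[39] read 'c'  n0⇒n1
[40] read 'e'  n1⇒n2  emit P0@[39:40]
[41] read 'a'  n2⇒n0 ·f
[42] read 'd'  n0⇒n0
[43] read 'c'  n0⇒n1
[44] read 'c'  n1⇒n1 ·f
[45] read 'c'  n1⇒n1 ·f
[46] read 'e'  n1⇒n2  emit P0@[45:46]
[47] read 'b'  n2⇒n3 ·f
[48] read 'b'  n3⇒n3 ·f
[49] read 'a'  n3⇒n4  emit P1@[48:49]
[50] read 'b'  n4⇒n3 ·f
[51] read 'a'  n3⇒n4  emit P1@[50:51]
[52] read 'c'  n4⇒n1 ·f
[53] read 'e'  n1⇒n2  emit P0@[52:53]
[54] read 'd'  n2⇒n0 ·f
[55] read 'c'  n0⇒n1

All matches (sorted): [[1,1],[3,0],[5,0],[10,0],[12,0],[18,1],[20,1],[24,0],[28,1],[30,0],[34,0],[37,0],[40,0],[46,0],[49,1],[51,1],[53,0]]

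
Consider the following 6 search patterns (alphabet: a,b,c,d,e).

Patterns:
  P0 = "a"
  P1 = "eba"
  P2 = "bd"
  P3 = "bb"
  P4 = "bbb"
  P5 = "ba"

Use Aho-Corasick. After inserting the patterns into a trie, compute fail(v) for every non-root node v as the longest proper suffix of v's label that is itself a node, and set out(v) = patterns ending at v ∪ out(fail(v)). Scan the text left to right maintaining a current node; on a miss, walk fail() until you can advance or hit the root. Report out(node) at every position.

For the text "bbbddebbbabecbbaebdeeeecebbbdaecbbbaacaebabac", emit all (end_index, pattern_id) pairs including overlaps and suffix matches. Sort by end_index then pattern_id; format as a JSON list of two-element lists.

Build:
Trie nodes:
  n0 'ε': a→1 b→5 e→2
  n1 'a': ·  ←P0
  n2 'e': b→3
  n3 'eb': a→4
  n4 'eba': ·  ←P1
  n5 'b': a→9 b→7 d→6
  n6 'bd': ·  ←P2
  n7 'bb': b→8  ←P3
  n8 'bbb': ·  ←P4
  n9 'ba': ·  ←P5

BFS fail/out derivation:
  n1('a'): parent n0 fail=0; on 'a' 0 → fail=0;  out {0}∪∅={0}
  n2('e'): parent n0 fail=0; on 'e' 0 → fail=0;  out ∅∪∅=∅
  n5('b'): parent n0 fail=0; on 'b' 0 → fail=0;  out ∅∪∅=∅
  n3('eb'): parent n2 fail=0; on 'b' 0 → fail=5;  out ∅∪∅=∅
  n6('bd'): parent n5 fail=0; on 'd' 0 → fail=0;  out {2}∪∅={2}
  n7('bb'): parent n5 fail=0; on 'b' 0 → fail=5;  out {3}∪∅={3}
  n9('ba'): parent n5 fail=0; on 'a' 0 → fail=1;  out {5}∪{0}={0,5}
  n4('eba'): parent n3 fail=5; on 'a' 5 → fail=9;  out {1}∪{0,5}={0,1,5}
  n8('bbb'): parent n7 fail=5; on 'b' 5 → fail=7;  out {4}∪{3}={3,4}

Run:
[0] read 'b'  n0⇒n5
[1] read 'b'  n5⇒n7  → match P3@[0:1]
[2] read 'b'  n7⇒n8  → match P3@[1:2],P4@[0:2]
[3] read 'd'  n8⇒n6 (via fail)  → match P2@[2:3]
[4] read 'd'  n6⇒n0 (via fail)
[5] read 'e'  n0⇒n2
[6] read 'b'  n2⇒n3
[7] read 'b'  n3⇒n7 (via fail)  → match P3@[6:7]
[8] read 'b'  n7⇒n8  → match P3@[7:8],P4@[6:8]
[9] read 'a'  n8⇒n9 (via fail)  → match P0@[9:9],P5@[8:9]
[10] read 'b'  n9⇒n5 (via fail)
[11] read 'e'  n5⇒n2 (via fail)
[12] read 'c'  n2⇒n0 (via fail)
[13] read 'b'  n0⇒n5
[14] read 'b'  n5⇒n7  → match P3@[13:14]
[15] read 'a'  n7⇒n9 (via fail)  → match P0@[15:15],P5@[14:15]
[16] read 'e'  n9⇒n2 (via fail)
[17] read 'b'  n2⇒n3
[18] read 'd'  n3⇒n6 (via fail)  → match P2@[17:18]
[19] read 'e'  n6⇒n2 (via fail)
[20] read 'e'  n2⇒n2 (via fail)
[21] read 'e'  n2⇒n2 (via fail)
[22] read 'e'  n2⇒n2 (via fail)
[23] read 'c'  n2⇒n0 (via fail)
[24] read 'e'  n0⇒n2
[25] read 'b'  n2⇒n3
[26] read 'b'  n3⇒n7 (via fail)  → match P3@[25:26]
[27] read 'b'  n7⇒n8  → match P3@[26:27],P4@[25:27]
[28] read 'd'  n8⇒n6 (via fail)  → match P2@[27:28]
[29] read 'a'  n6⇒n1 (via fail)  → match P0@[29:29]
[30] read 'e'  n1⇒n2 (via fail)
[31] read 'c'  n2⇒n0 (via fail)
[32] read 'b'  n0⇒n5
[33] read 'b'  n5⇒n7  → match P3@[32:33]
[34] read 'b'  n7⇒n8  → match P3@[33:34],P4@[32:34]
[35] read 'a'  n8⇒n9 (via fail)  → match P0@[35:35],P5@[34:35]
[36] read 'a'  n9⇒n1 (via fail)  → match P0@[36:36]
[37] read 'c'  n1⇒n0 (via fail)
[38] read 'a'  n0⇒n1  → match P0@[38:38]
[39] read 'e'  n1⇒n2 (via fail)
[40] read 'b'  n2⇒n3
[41] read 'a'  n3⇒n4  → match P0@[41:41],P1@[39:41],P5@[40:41]
[42] read 'b'  n4⇒n5 (via fail)
[43] read 'a'  n5⇒n9  → match P0@[43:43],P5@[42:43]
[44] read 'c'  n9⇒n0 (via fail)

Result: [[1,3],[2,3],[2,4],[3,2],[7,3],[8,3],[8,4],[9,0],[9,5],[14,3],[15,0],[15,5],[18,2],[26,3],[27,3],[27,4],[28,2],[29,0],[33,3],[34,3],[34,4],[35,0],[35,5],[36,0],[38,0],[41,0],[41,1],[41,5],[43,0],[43,5]]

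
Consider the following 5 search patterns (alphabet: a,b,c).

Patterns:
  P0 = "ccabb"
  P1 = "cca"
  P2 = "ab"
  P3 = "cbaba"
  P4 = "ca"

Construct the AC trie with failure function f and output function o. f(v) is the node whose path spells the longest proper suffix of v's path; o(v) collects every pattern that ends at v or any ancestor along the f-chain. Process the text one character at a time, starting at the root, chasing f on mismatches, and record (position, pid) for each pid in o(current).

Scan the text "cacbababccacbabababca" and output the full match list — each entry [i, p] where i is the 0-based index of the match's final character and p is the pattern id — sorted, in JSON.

Construct AC machine:
Trie nodes:
  n0 'ε': a→6 c→1
  n1 'c': a→12 b→8 c→2
  n2 'cc': a→3
  n3 'cca': b→4  ←P1
  n4 'ccab': b→5
  n5 'ccabb': ·  ←P0
  n6 'a': b→7
  n7 'ab': ·  ←P2
  n8 'cb': a→9
  n9 'cba': b→10
  n10 'cbab': a→11
  n11 'cbaba': ·  ←P3
  n12 'ca': ·  ←P4

BFS fail/out derivation:
  n1('c'): parent n0 fail=0; on 'c' 0 → fail=0;  out ∅∪∅=∅
  n6('a'): parent n0 fail=0; on 'a' 0 → fail=0;  out ∅∪∅=∅
  n2('cc'): parent n1 fail=0; on 'c' 0 → fail=1;  out ∅∪∅=∅
  n7('ab'): parent n6 fail=0; on 'b' 0 → fail=0;  out {2}∪∅={2}
  n8('cb'): parent n1 fail=0; on 'b' 0 → fail=0;  out ∅∪∅=∅
  n12('ca'): parent n1 fail=0; on 'a' 0 → fail=6;  out {4}∪∅={4}
  n3('cca'): parent n2 fail=1; on 'a' 1 → fail=12;  out {1}∪{4}={1,4}
  n9('cba'): parent n8 fail=0; on 'a' 0 → fail=6;  out ∅∪∅=∅
  n4('ccab'): parent n3 fail=12; on 'b' 12→6 → fail=7;  out ∅∪{2}={2}
  n10('cbab'): parent n9 fail=6; on 'b' 6 → fail=7;  out ∅∪{2}={2}
  n5('ccabb'): parent n4 fail=7; on 'b' 7→0 → fail=0;  out {0}∪∅={0}
  n11('cbaba'): parent n10 fail=7; on 'a' 7→0 → fail=6;  out {3}∪∅={3}

Text stream:
[0] read 'c'  n0⇒n1
[1] read 'a'  n1⇒n12  ** P4@[0:1]
[2] read 'c'  n12⇒n1 (fail-walked)
[3] read 'b'  n1⇒n8
[4] read 'a'  n8⇒n9
[5] read 'b'  n9⇒n10  ** P2@[4:5]
[6] read 'a'  n10⇒n11  ** P3@[2:6]
[7] read 'b'  n11⇒n7 (fail-walked)  ** P2@[6:7]
[8] read 'c'  n7⇒n1 (fail-walked)
[9] read 'c'  n1⇒n2
[10] read 'a'  n2⇒n3  ** P1@[8:10],P4@[9:10]
[11] read 'c'  n3⇒n1 (fail-walked)
[12] read 'b'  n1⇒n8
[13] read 'a'  n8⇒n9
[14] read 'b'  n9⇒n10  ** P2@[13:14]
[15] read 'a'  n10⇒n11  ** P3@[11:15]
[16] read 'b'  n11⇒n7 (fail-walked)  ** P2@[15:16]
[17] read 'a'  n7⇒n6 (fail-walked)
[18] read 'b'  n6⇒n7  ** P2@[17:18]
[19] read 'c'  n7⇒n1 (fail-walked)
[20] read 'a'  n1⇒n12  ** P4@[19:20]

Result: [[1,4],[5,2],[6,3],[7,2],[10,1],[10,4],[14,2],[15,3],[16,2],[18,2],[20,4]]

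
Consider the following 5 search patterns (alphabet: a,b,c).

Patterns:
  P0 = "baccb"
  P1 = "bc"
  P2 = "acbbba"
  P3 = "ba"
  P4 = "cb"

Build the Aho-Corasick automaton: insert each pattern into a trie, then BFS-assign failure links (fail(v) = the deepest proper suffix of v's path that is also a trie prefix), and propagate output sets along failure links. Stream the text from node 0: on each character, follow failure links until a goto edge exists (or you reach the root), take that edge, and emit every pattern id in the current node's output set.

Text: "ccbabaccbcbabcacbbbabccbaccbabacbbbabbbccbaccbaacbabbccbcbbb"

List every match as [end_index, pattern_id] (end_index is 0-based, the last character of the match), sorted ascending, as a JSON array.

Construct AC machine:
Trie nodes:
  0='ε' goto a→7 b→1 c→13
  1='b' goto a→2 c→6
  2='ba' goto c→3  ←P3
  3='bac' goto c→4
  4='bacc' goto b→5
  5='baccb' goto ·  ←P0
  6='bc' goto ·  ←P1
  7='a' goto c→8
  8='ac' goto b→9
  9='acb' goto b→10
  10='acbb' goto b→11
  11='acbbb' goto a→12
  12='acbbba' goto ·  ←P2
  13='c' goto b→14
  14='cb' goto ·  ←P4

Failure links (BFS by depth):
  fail(1) 'b': from fail(0)=0 chase 'b': 0 ⇒ 0;  out=∅∪out(0)=∅
  fail(7) 'a': from fail(0)=0 chase 'a': 0 ⇒ 0;  out=∅∪out(0)=∅
  fail(13) 'c': from fail(0)=0 chase 'c': 0 ⇒ 0;  out=∅∪out(0)=∅
  fail(2) 'ba': from fail(1)=0 chase 'a': 0 ⇒ 7;  out={3}∪out(7)={3}
  fail(6) 'bc': from fail(1)=0 chase 'c': 0 ⇒ 13;  out={1}∪out(13)={1}
  fail(8) 'ac': from fail(7)=0 chase 'c': 0 ⇒ 13;  out=∅∪out(13)=∅
  fail(14) 'cb': from fail(13)=0 chase 'b': 0 ⇒ 1;  out={4}∪out(1)={4}
  fail(3) 'bac': from fail(2)=7 chase 'c': 7 ⇒ 8;  out=∅∪out(8)=∅
  fail(9) 'acb': from fail(8)=13 chase 'b': 13 ⇒ 14;  out=∅∪out(14)={4}
  fail(4) 'bacc': from fail(3)=8 chase 'c': 8→13→0 ⇒ 13;  out=∅∪out(13)=∅
  fail(10) 'acbb': from fail(9)=14 chase 'b': 14→1→0 ⇒ 1;  out=∅∪out(1)=∅
  fail(5) 'baccb': from fail(4)=13 chase 'b': 13 ⇒ 14;  out={0}∪out(14)={0,4}
  fail(11) 'acbbb': from fail(10)=1 chase 'b': 1→0 ⇒ 1;  out=∅∪out(1)=∅
  fail(12) 'acbbba': from fail(11)=1 chase 'a': 1 ⇒ 2;  out={2}∪out(2)={2,3}

Text stream:
i=0 'c': node 0→13
i=1 'c': node 13→13 (fail-walked)
i=2 'b': node 13→14  → match P4@[1:2]
i=3 'a': node 14→2 (fail-walked)  → match P3@[2:3]
i=4 'b': node 2→1 (fail-walked)
i=5 'a': node 1→2  → match P3@[4:5]
i=6 'c': node 2→3
i=7 'c': node 3→4
i=8 'b': node 4→5  → match P0@[4:8],P4@[7:8]
i=9 'c': node 5→6 (fail-walked)  → match P1@[8:9]
i=10 'b': node 6→14 (fail-walked)  → match P4@[9:10]
i=11 'a': node 14→2 (fail-walked)  → match P3@[10:11]
i=12 'b': node 2→1 (fail-walked)
i=13 'c': node 1→6  → match P1@[12:13]
i=14 'a': node 6→7 (fail-walked)
i=15 'c': node 7→8
i=16 'b': node 8→9  → match P4@[15:16]
i=17 'b': node 9→10
i=18 'b': node 10→11
i=19 'a': node 11→12  → match P2@[14:19],P3@[18:19]
i=20 'b': node 12→1 (fail-walked)
i=21 'c': node 1→6  → match P1@[20:21]
i=22 'c': node 6→13 (fail-walked)
i=23 'b': node 13→14  → match P4@[22:23]
i=24 'a': node 14→2 (fail-walked)  → match P3@[23:24]
i=25 'c': node 2→3
i=26 'c': node 3→4
i=27 'b': node 4→5  → match P0@[23:27],P4@[26:27]
i=28 'a': node 5→2 (fail-walked)  → match P3@[27:28]
i=29 'b': node 2→1 (fail-walked)
i=30 'a': node 1→2  → match P3@[29:30]
i=31 'c': node 2→3
i=32 'b': node 3→9 (fail-walked)  → match P4@[31:32]
i=33 'b': node 9→10
i=34 'b': node 10→11
i=35 'a': node 11→12  → match P2@[30:35],P3@[34:35]
i=36 'b': node 12→1 (fail-walked)
i=37 'b': node 1→1 (fail-walked)
i=38 'b': node 1→1 (fail-walked)
i=39 'c': node 1→6  → match P1@[38:39]
i=40 'c': node 6→13 (fail-walked)
i=41 'b': node 13→14  → match P4@[40:41]
i=42 'a': node 14→2 (fail-walked)  → match P3@[41:42]
i=43 'c': node 2→3
i=44 'c': node 3→4
i=45 'b': node 4→5  → match P0@[41:45],P4@[44:45]
i=46 'a': node 5→2 (fail-walked)  → match P3@[45:46]
i=47 'a': node 2→7 (fail-walked)
i=48 'c': node 7→8
i=49 'b': node 8→9  → match P4@[48:49]
i=50 'a': node 9→2 (fail-walked)  → match P3@[49:50]
i=51 'b': node 2→1 (fail-walked)
i=52 'b': node 1→1 (fail-walked)
i=53 'c': node 1→6  → match P1@[52:53]
i=54 'c': node 6→13 (fail-walked)
i=55 'b': node 13→14  → match P4@[54:55]
i=56 'c': node 14→6 (fail-walked)  → match P1@[55:56]
i=57 'b': node 6→14 (fail-walked)  → match P4@[56:57]
i=58 'b': node 14→1 (fail-walked)
i=59 'b': node 1→1 (fail-walked)

Matches: [[2,4],[3,3],[5,3],[8,0],[8,4],[9,1],[10,4],[11,3],[13,1],[16,4],[19,2],[19,3],[21,1],[23,4],[24,3],[27,0],[27,4],[28,3],[30,3],[32,4],[35,2],[35,3],[39,1],[41,4],[42,3],[45,0],[45,4],[46,3],[49,4],[50,3],[53,1],[55,4],[56,1],[57,4]]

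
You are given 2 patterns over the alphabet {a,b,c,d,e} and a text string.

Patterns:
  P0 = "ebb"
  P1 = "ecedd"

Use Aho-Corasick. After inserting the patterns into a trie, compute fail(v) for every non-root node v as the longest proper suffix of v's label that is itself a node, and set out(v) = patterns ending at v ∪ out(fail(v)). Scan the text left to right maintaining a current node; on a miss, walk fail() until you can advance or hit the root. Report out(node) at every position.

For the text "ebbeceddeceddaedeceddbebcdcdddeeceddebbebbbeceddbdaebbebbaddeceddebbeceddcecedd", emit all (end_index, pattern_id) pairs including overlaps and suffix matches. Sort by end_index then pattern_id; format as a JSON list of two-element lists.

Construct AC machine:
Trie (insert patterns):
  0='ε' goto e→1
  1='e' goto b→2 c→4
  2='eb' goto b→3
  3='ebb' goto ·  [P0 ends]
  4='ec' goto e→5
  5='ece' goto d→6
  6='eced' goto d→7
  7='ecedd' goto ·  [P1 ends]

BFS fail/out derivation:
  n1('e'): parent n0 fail=0; on 'e' 0 → fail=0;  out ∅∪∅=∅
  n2('eb'): parent n1 fail=0; on 'b' 0 → fail=0;  out ∅∪∅=∅
  n4('ec'): parent n1 fail=0; on 'c' 0 → fail=0;  out ∅∪∅=∅
  n3('ebb'): parent n2 fail=0; on 'b' 0 → fail=0;  out {0}∪∅={0}
  n5('ece'): parent n4 fail=0; on 'e' 0 → fail=1;  out ∅∪∅=∅
  n6('eced'): parent n5 fail=1; on 'd' 1→0 → fail=0;  out ∅∪∅=∅
  n7('ecedd'): parent n6 fail=0; on 'd' 0 → fail=0;  out {1}∪∅={1}

Text stream:
i=0 'e': node 0→1
i=1 'b': node 1→2
i=2 'b': node 2→3  → match P0@[0:2]
i=3 'e': node 3→1 ·f
i=4 'c': node 1→4
i=5 'e': node 4→5
i=6 'd': node 5→6
i=7 'd': node 6→7  → match P1@[3:7]
i=8 'e': node 7→1 ·f
i=9 'c': node 1→4
i=10 'e': node 4→5
i=11 'd': node 5→6
i=12 'd': node 6→7  → match P1@[8:12]
i=13 'a': node 7→0 ·f
i=14 'e': node 0→1
i=15 'd': node 1→0 ·f
i=16 'e': node 0→1
i=17 'c': node 1→4
i=18 'e': node 4→5
i=19 'd': node 5→6
i=20 'd': node 6→7  → match P1@[16:20]
i=21 'b': node 7→0 ·f
i=22 'e': node 0→1
i=23 'b': node 1→2
i=24 'c': node 2→0 ·f
i=25 'd': node 0→0
i=26 'c': node 0→0
i=27 'd': node 0→0
i=28 'd': node 0→0
i=29 'd': node 0→0
i=30 'e': node 0→1
i=31 'e': node 1→1 ·f
i=32 'c': node 1→4
i=33 'e': node 4→5
i=34 'd': node 5→6
i=35 'd': node 6→7  → match P1@[31:35]
i=36 'e': node 7→1 ·f
i=37 'b': node 1→2
i=38 'b': node 2→3  → match P0@[36:38]
i=39 'e': node 3→1 ·f
i=40 'b': node 1→2
i=41 'b': node 2→3  → match P0@[39:41]
i=42 'b': node 3→0 ·f
i=43 'e': node 0→1
i=44 'c': node 1→4
i=45 'e': node 4→5
i=46 'd': node 5→6
i=47 'd': node 6→7  → match P1@[43:47]
i=48 'b': node 7→0 ·f
i=49 'd': node 0→0
i=50 'a': node 0→0
i=51 'e': node 0→1
i=52 'b': node 1→2
i=53 'b': node 2→3  → match P0@[51:53]
i=54 'e': node 3→1 ·f
i=55 'b': node 1→2
i=56 'b': node 2→3  → match P0@[54:56]
i=57 'a': node 3→0 ·f
i=58 'd': node 0→0
i=59 'd': node 0→0
i=60 'e': node 0→1
i=61 'c': node 1→4
i=62 'e': node 4→5
i=63 'd': node 5→6
i=64 'd': node 6→7  → match P1@[60:64]
i=65 'e': node 7→1 ·f
i=66 'b': node 1→2
i=67 'b': node 2→3  → match P0@[65:67]
i=68 'e': node 3→1 ·f
i=69 'c': node 1→4
i=70 'e': node 4→5
i=71 'd': node 5→6
i=72 'd': node 6→7  → match P1@[68:72]
i=73 'c': node 7→0 ·f
i=74 'e': node 0→1
i=75 'c': node 1→4
i=76 'e': node 4→5
i=77 'd': node 5→6
i=78 'd': node 6→7  → match P1@[74:78]

Matches: [[2,0],[7,1],[12,1],[20,1],[35,1],[38,0],[41,0],[47,1],[53,0],[56,0],[64,1],[67,0],[72,1],[78,1]]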